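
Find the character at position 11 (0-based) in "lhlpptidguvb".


Input string: 'lhlpptidguvb'
Operation: get character at index 11
Index mapping: s[0]='l', s[1]='h', s[2]='l', s[3]='p', s[4]='p', s[5]='t', s[6]='i', s[7]='d', s[8]='g', s[9]='u', s[10]='v', s[11]='b'
Result: 'b'


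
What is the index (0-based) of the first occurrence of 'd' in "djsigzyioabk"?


Input string: 'djsigzyioabk'
Target: 'd'
Scanning left to right: s[0]='d'
First match at index: 0


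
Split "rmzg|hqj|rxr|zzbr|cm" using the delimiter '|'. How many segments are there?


Input string: 'rmzg|hqj|rxr|zzbr|cm'
Delimiter: '|'
Split result: 'rmzg', 'hqj', 'rxr', 'zzbr', 'cm'
Number of parts: 5


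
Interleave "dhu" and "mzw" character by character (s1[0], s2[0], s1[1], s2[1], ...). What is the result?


String 1: 'dhu'
String 2: 'mzw'
Operation: alternate characters
Pairs: 'd'+'m', 'h'+'z', 'u'+'w'
Result: dmhzuw


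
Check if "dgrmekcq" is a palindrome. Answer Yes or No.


Input string: 'dgrmekcq'
Reversed: 'qckemrgd'
Compare pairs: s[0]='d' vs s[7]='q' (mismatch), s[1]='g' vs s[6]='c' (mismatch), s[2]='r' vs s[5]='k' (mismatch), s[3]='m' vs s[4]='e' (mismatch)
Palindrome: No


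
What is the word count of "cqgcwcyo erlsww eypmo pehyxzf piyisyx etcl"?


Input string: 'cqgcwcyo erlsww eypmo pehyxzf piyisyx etcl'
Operation: split by spaces
Words found: 'cqgcwcyo', 'erlsww', 'eypmo', 'pehyxzf', 'piyisyx', 'etcl'
Word count: 6


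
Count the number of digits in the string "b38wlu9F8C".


Input string: 'b38wlu9F8C'
Operation: count digit characters (0-9)
Scan: 'b', '3'(digit), '8'(digit), 'w', 'l', 'u', '9'(digit), 'F', '8'(digit), 'C'
Digits found: 4
Result: 4


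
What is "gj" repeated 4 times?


Input string: 'gj'
Operation: repeat 4 times
Concatenation: 'gj' + 'gj' + 'gj' + 'gj'
Result: gjgjgjgj


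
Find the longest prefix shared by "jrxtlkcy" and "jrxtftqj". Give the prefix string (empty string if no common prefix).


String 1: 'jrxtlkcy'
String 2: 'jrxtftqj'
Compare position by position:
pos 0: 'j' vs 'j' match
pos 1: 'r' vs 'r' match
pos 2: 'x' vs 'x' match
pos 3: 't' vs 't' match
pos 4: 'l' vs 'f' differ -> stop
Longest common prefix: "jrxt" (length 4)


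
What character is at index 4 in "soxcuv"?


Input string: 'soxcuv'
Operation: get character at index 4
Index mapping: s[0]='s', s[1]='o', s[2]='x', s[3]='c', s[4]='u'
Result: 'u'


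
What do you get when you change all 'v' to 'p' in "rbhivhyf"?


Input string: 'rbhivhyf'
Operation: replace 'v' with 'p'
Positions of 'v': 4
After replacement: rbhiphyf


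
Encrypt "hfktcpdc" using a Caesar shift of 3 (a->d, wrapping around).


Input: 'hfktcpdc', shift = 3
Operation: for each letter, (position + 3) mod 26
Mapping: 'h'(7+3=10)->'k', 'f'(5+3=8)->'i', 'k'(10+3=13)->'n', 't'(19+3=22)->'w', 'c'(2+3=5)->'f', 'p'(15+3=18)->'s', 'd'(3+3=6)->'g', 'c'(2+3=5)->'f'
Result: kinwfsgf


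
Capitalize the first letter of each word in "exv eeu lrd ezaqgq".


Input string: 'exv eeu lrd ezaqgq'
Operation: capitalize first letter of each word
Word transformations: 'exv'->'Exv', 'eeu'->'Eeu', 'lrd'->'Lrd', 'ezaqgq'->'Ezaqgq'
Result: Exv Eeu Lrd Ezaqgq


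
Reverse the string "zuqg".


Input string: 'zuqg'
Operation: reverse character order
Original order: 'z' -> 'u' -> 'q' -> 'g'
Reversed order: 'g' -> 'q' -> 'u' -> 'z'
Result: gquz


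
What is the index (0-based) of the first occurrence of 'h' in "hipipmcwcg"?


Input string: 'hipipmcwcg'
Target: 'h'
Scanning left to right: s[0]='h'
First match at index: 0


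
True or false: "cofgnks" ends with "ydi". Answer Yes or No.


Input string: 'cofgnks'
Suffix to check: 'ydi'
Last 3 characters of input: 'nks'
Match: False
Result: No


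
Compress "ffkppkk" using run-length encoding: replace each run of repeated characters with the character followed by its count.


Input: 'ffkppkk'
Operation: identify consecutive runs
Runs: 'ff' -> f2, 'k' -> k1, 'pp' -> p2, 'kk' -> k2
Encoded: f2k1p2k2


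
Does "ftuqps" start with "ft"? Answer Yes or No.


Input string: 'ftuqps'
Prefix to check: 'ft'
First 2 characters of input: 'ft'
Match: True
Result: Yes


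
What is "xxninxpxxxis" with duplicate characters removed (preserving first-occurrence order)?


Input: 'xxninxpxxxis'
Operation: keep first occurrence of each character
Scan: s[0]='x' new -> keep; s[1]='x' seen -> skip; s[2]='n' new -> keep; s[3]='i' new -> keep; s[4]='n' seen -> skip; s[5]='x' seen -> skip; s[6]='p' new -> keep; s[7]='x' seen -> skip; s[8]='x' seen -> skip; s[9]='x' seen -> skip; s[10]='i' seen -> skip; s[11]='s' new -> keep
Result: xnips


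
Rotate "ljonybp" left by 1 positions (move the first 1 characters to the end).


Input: 'ljonybp', shift = 1
Operation: split at index 1 and swap parts
Front part s[0:1] = 'l'
Back part s[1:] = 'jonybp'
Rotated = back + front = 'jonybp' + 'l'
Result: jonybpl


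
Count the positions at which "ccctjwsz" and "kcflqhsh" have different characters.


String 1: 'ccctjwsz'
String 2: 'kcflqhsh'
Compare each position: pos 0: 'c'!='k', pos 1: 'c'=='c', pos 2: 'c'!='f', pos 3: 't'!='l', pos 4: 'j'!='q', pos 5: 'w'!='h', pos 6: 's'=='s', pos 7: 'z'!='h'
Differing positions: 6
Hamming distance: 6


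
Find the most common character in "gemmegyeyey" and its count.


Input: 'gemmegyeyey'
Operation: tally each character
Counts: 'e':4, 'g':2, 'm':2, 'y':3
Maximum: 'e' appears 4 times


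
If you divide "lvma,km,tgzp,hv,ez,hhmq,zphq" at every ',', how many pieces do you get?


Input string: 'lvma,km,tgzp,hv,ez,hhmq,zphq'
Delimiter: ','
Split result: 'lvma', 'km', 'tgzp', 'hv', 'ez', 'hhmq', 'zphq'
Number of parts: 7


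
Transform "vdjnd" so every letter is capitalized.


Input string: 'vdjnd'
Operation: convert each letter to uppercase
Mapping: 'v'->'V', 'd'->'D', 'j'->'J', 'n'->'N', 'd'->'D'
Result: VDJND


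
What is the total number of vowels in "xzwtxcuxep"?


Input string: 'xzwtxcuxep'
Operation: count vowels (a, e, i, o, u)
Scan: s[0]='x', s[1]='z', s[2]='w', s[3]='t', s[4]='x', s[5]='c', s[6]='u' (vowel), s[7]='x', s[8]='e' (vowel), s[9]='p'
Vowels found: 2
Result: 2


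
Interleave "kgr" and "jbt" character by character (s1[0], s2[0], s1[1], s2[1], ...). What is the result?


String 1: 'kgr'
String 2: 'jbt'
Operation: alternate characters
Pairs: 'k'+'j', 'g'+'b', 'r'+'t'
Result: kjgbrt


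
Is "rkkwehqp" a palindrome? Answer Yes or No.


Input string: 'rkkwehqp'
Reversed: 'pqhewkkr'
Compare pairs: s[0]='r' vs s[7]='p' (mismatch), s[1]='k' vs s[6]='q' (mismatch), s[2]='k' vs s[5]='h' (mismatch), s[3]='w' vs s[4]='e' (mismatch)
Palindrome: No


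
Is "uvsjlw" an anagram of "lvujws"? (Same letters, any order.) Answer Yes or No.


String 1: 'lvujws' -> sorted: 'jlsuvw'
String 2: 'uvsjlw' -> sorted: 'jlsuvw'
Compare sorted forms: 'jlsuvw' == 'jlsuvw'
Anagram: Yes


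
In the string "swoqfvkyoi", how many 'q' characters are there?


Input string: 'swoqfvkyoi'
Target character: 'q'
Scan each position: s[3]='q'
Matches found at indices: 3
Total: 1


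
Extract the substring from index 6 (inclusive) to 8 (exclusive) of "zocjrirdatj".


Input string: 'zocjrirdatj'
Operation: slice [6:8]
Extract characters: s[6]='r', s[7]='d'
Result: rd


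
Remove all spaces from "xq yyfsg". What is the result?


Input string: 'xq yyfsg'
Operation: remove all spaces
Words: 'xq', 'yyfsg'
Join without spaces: xqyyfsg


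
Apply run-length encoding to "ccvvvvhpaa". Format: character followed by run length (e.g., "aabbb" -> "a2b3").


Input: 'ccvvvvhpaa'
Operation: identify consecutive runs
Runs: 'cc' -> c2, 'vvvv' -> v4, 'h' -> h1, 'p' -> p1, 'aa' -> a2
Encoded: c2v4h1p1a2


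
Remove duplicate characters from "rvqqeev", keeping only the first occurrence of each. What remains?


Input: 'rvqqeev'
Operation: keep first occurrence of each character
Scan: s[0]='r' new -> keep; s[1]='v' new -> keep; s[2]='q' new -> keep; s[3]='q' seen -> skip; s[4]='e' new -> keep; s[5]='e' seen -> skip; s[6]='v' seen -> skip
Result: rvqe


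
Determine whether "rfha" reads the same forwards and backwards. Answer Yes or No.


Input string: 'rfha'
Reversed: 'ahfr'
Compare pairs: s[0]='r' vs s[3]='a' (mismatch), s[1]='f' vs s[2]='h' (mismatch)
Palindrome: No


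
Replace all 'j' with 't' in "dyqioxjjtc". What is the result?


Input string: 'dyqioxjjtc'
Operation: replace 'j' with 't'
Positions of 'j': 6, 7
After replacement: dyqioxtttc


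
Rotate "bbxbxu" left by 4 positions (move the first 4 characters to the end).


Input: 'bbxbxu', shift = 4
Operation: split at index 4 and swap parts
Front part s[0:4] = 'bbxb'
Back part s[4:] = 'xu'
Rotated = back + front = 'xu' + 'bbxb'
Result: xubbxb


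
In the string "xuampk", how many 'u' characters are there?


Input string: 'xuampk'
Target character: 'u'
Scan each position: s[1]='u'
Matches found at indices: 1
Total: 1


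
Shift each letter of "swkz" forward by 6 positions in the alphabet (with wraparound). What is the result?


Input: 'swkz', shift = 6
Operation: for each letter, (position + 6) mod 26
Mapping: 's'(18+6=24)->'y', 'w'(22+6=28, 28 mod 26=2)->'c', 'k'(10+6=16)->'q', 'z'(25+6=31, 31 mod 26=5)->'f'
Result: ycqf


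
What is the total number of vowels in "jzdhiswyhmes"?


Input string: 'jzdhiswyhmes'
Operation: count vowels (a, e, i, o, u)
Scan: s[0]='j', s[1]='z', s[2]='d', s[3]='h', s[4]='i' (vowel), s[5]='s', s[6]='w', s[7]='y', s[8]='h', s[9]='m', s[10]='e' (vowel), s[11]='s'
Vowels found: 2
Result: 2


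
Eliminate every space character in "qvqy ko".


Input string: 'qvqy ko'
Operation: remove all spaces
Words: 'qvqy', 'ko'
Join without spaces: qvqyko


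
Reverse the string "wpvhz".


Input string: 'wpvhz'
Operation: reverse character order
Original order: 'w' -> 'p' -> 'v' -> 'h' -> 'z'
Reversed order: 'z' -> 'h' -> 'v' -> 'p' -> 'w'
Result: zhvpw


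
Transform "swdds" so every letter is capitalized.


Input string: 'swdds'
Operation: convert each letter to uppercase
Mapping: 's'->'S', 'w'->'W', 'd'->'D', 'd'->'D', 's'->'S'
Result: SWDDS


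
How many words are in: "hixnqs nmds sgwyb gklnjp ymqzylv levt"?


Input string: 'hixnqs nmds sgwyb gklnjp ymqzylv levt'
Operation: split by spaces
Words found: 'hixnqs', 'nmds', 'sgwyb', 'gklnjp', 'ymqzylv', 'levt'
Word count: 6


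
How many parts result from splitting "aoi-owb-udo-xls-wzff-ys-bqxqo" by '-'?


Input string: 'aoi-owb-udo-xls-wzff-ys-bqxqo'
Delimiter: '-'
Split result: 'aoi', 'owb', 'udo', 'xls', 'wzff', 'ys', 'bqxqo'
Number of parts: 7


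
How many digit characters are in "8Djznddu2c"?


Input string: '8Djznddu2c'
Operation: count digit characters (0-9)
Scan: '8'(digit), 'D', 'j', 'z', 'n', 'd', 'd', 'u', '2'(digit), 'c'
Digits found: 2
Result: 2


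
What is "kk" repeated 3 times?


Input string: 'kk'
Operation: repeat 3 times
Concatenation: 'kk' + 'kk' + 'kk'
Result: kkkkkk


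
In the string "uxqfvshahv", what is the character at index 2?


Input string: 'uxqfvshahv'
Operation: get character at index 2
Index mapping: s[0]='u', s[1]='x', s[2]='q'
Result: 'q'


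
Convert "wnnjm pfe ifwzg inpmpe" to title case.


Input string: 'wnnjm pfe ifwzg inpmpe'
Operation: capitalize first letter of each word
Word transformations: 'wnnjm'->'Wnnjm', 'pfe'->'Pfe', 'ifwzg'->'Ifwzg', 'inpmpe'->'Inpmpe'
Result: Wnnjm Pfe Ifwzg Inpmpe


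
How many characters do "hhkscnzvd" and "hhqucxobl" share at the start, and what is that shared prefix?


String 1: 'hhkscnzvd'
String 2: 'hhqucxobl'
Compare position by position:
pos 0: 'h' vs 'h' match
pos 1: 'h' vs 'h' match
pos 2: 'k' vs 'q' differ -> stop
Longest common prefix: "hh" (length 2)


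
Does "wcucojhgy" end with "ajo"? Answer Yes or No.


Input string: 'wcucojhgy'
Suffix to check: 'ajo'
Last 3 characters of input: 'hgy'
Match: False
Result: No


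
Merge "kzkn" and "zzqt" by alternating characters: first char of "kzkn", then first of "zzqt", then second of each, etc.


String 1: 'kzkn'
String 2: 'zzqt'
Operation: alternate characters
Pairs: 'k'+'z', 'z'+'z', 'k'+'q', 'n'+'t'
Result: kzzzkqnt


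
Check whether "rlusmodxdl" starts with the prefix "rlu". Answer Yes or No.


Input string: 'rlusmodxdl'
Prefix to check: 'rlu'
First 3 characters of input: 'rlu'
Match: True
Result: Yes


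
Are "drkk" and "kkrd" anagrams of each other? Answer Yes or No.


String 1: 'drkk' -> sorted: 'dkkr'
String 2: 'kkrd' -> sorted: 'dkkr'
Compare sorted forms: 'dkkr' == 'dkkr'
Anagram: Yes


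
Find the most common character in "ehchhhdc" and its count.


Input: 'ehchhhdc'
Operation: tally each character
Counts: 'c':2, 'd':1, 'e':1, 'h':4
Maximum: 'h' appears 4 times


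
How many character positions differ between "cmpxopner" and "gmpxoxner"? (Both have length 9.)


String 1: 'cmpxopner'
String 2: 'gmpxoxner'
Compare each position: pos 0: 'c'!='g', pos 1: 'm'=='m', pos 2: 'p'=='p', pos 3: 'x'=='x', pos 4: 'o'=='o', pos 5: 'p'!='x', pos 6: 'n'=='n', pos 7: 'e'=='e', pos 8: 'r'=='r'
Differing positions: 2
Hamming distance: 2


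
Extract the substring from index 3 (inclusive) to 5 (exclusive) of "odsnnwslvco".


Input string: 'odsnnwslvco'
Operation: slice [3:5]
Extract characters: s[3]='n', s[4]='n'
Result: nn


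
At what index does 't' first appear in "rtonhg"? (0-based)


Input string: 'rtonhg'
Target: 't'
Scanning left to right: s[0]='r', s[1]='t'
First match at index: 1


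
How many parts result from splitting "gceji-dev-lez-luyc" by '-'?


Input string: 'gceji-dev-lez-luyc'
Delimiter: '-'
Split result: 'gceji', 'dev', 'lez', 'luyc'
Number of parts: 4


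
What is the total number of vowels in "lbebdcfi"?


Input string: 'lbebdcfi'
Operation: count vowels (a, e, i, o, u)
Scan: s[0]='l', s[1]='b', s[2]='e' (vowel), s[3]='b', s[4]='d', s[5]='c', s[6]='f', s[7]='i' (vowel)
Vowels found: 2
Result: 2


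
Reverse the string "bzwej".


Input string: 'bzwej'
Operation: reverse character order
Original order: 'b' -> 'z' -> 'w' -> 'e' -> 'j'
Reversed order: 'j' -> 'e' -> 'w' -> 'z' -> 'b'
Result: jewzb


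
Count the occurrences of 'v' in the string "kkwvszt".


Input string: 'kkwvszt'
Target character: 'v'
Scan each position: s[3]='v'
Matches found at indices: 3
Total: 1


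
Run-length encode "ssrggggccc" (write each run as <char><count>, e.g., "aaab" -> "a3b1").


Input: 'ssrggggccc'
Operation: identify consecutive runs
Runs: 'ss' -> s2, 'r' -> r1, 'gggg' -> g4, 'ccc' -> c3
Encoded: s2r1g4c3


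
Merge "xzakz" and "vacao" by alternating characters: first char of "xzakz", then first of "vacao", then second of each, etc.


String 1: 'xzakz'
String 2: 'vacao'
Operation: alternate characters
Pairs: 'x'+'v', 'z'+'a', 'a'+'c', 'k'+'a', 'z'+'o'
Result: xvzaackazo


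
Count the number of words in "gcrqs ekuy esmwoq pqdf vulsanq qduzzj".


Input string: 'gcrqs ekuy esmwoq pqdf vulsanq qduzzj'
Operation: split by spaces
Words found: 'gcrqs', 'ekuy', 'esmwoq', 'pqdf', 'vulsanq', 'qduzzj'
Word count: 6


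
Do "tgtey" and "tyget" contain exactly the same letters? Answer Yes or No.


String 1: 'tgtey' -> sorted: 'egtty'
String 2: 'tyget' -> sorted: 'egtty'
Compare sorted forms: 'egtty' == 'egtty'
Anagram: Yes


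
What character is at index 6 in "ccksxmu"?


Input string: 'ccksxmu'
Operation: get character at index 6
Index mapping: s[0]='c', s[1]='c', s[2]='k', s[3]='s', s[4]='x', s[5]='m', s[6]='u'
Result: 'u'


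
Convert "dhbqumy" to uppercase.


Input string: 'dhbqumy'
Operation: convert each letter to uppercase
Mapping: 'd'->'D', 'h'->'H', 'b'->'B', 'q'->'Q', 'u'->'U', 'm'->'M', 'y'->'Y'
Result: DHBQUMY


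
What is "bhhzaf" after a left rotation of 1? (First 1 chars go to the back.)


Input: 'bhhzaf', shift = 1
Operation: split at index 1 and swap parts
Front part s[0:1] = 'b'
Back part s[1:] = 'hhzaf'
Rotated = back + front = 'hhzaf' + 'b'
Result: hhzafb


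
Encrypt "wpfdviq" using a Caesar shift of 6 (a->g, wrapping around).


Input: 'wpfdviq', shift = 6
Operation: for each letter, (position + 6) mod 26
Mapping: 'w'(22+6=28, 28 mod 26=2)->'c', 'p'(15+6=21)->'v', 'f'(5+6=11)->'l', 'd'(3+6=9)->'j', 'v'(21+6=27, 27 mod 26=1)->'b', 'i'(8+6=14)->'o', 'q'(16+6=22)->'w'
Result: cvljbow


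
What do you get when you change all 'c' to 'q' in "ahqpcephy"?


Input string: 'ahqpcephy'
Operation: replace 'c' with 'q'
Positions of 'c': 4
After replacement: ahqpqephy


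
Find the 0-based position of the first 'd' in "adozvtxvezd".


Input string: 'adozvtxvezd'
Target: 'd'
Scanning left to right: s[0]='a', s[1]='d'
First match at index: 1


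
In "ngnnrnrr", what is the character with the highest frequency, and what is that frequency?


Input: 'ngnnrnrr'
Operation: tally each character
Counts: 'g':1, 'n':4, 'r':3
Maximum: 'n' appears 4 times


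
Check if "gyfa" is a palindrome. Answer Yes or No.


Input string: 'gyfa'
Reversed: 'afyg'
Compare pairs: s[0]='g' vs s[3]='a' (mismatch), s[1]='y' vs s[2]='f' (mismatch)
Palindrome: No


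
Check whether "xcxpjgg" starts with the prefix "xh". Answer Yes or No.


Input string: 'xcxpjgg'
Prefix to check: 'xh'
First 2 characters of input: 'xc'
Match: False
Result: No


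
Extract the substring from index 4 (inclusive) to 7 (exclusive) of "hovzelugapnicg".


Input string: 'hovzelugapnicg'
Operation: slice [4:7]
Extract characters: s[4]='e', s[5]='l', s[6]='u'
Result: elu


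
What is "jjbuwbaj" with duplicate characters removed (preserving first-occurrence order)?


Input: 'jjbuwbaj'
Operation: keep first occurrence of each character
Scan: s[0]='j' new -> keep; s[1]='j' seen -> skip; s[2]='b' new -> keep; s[3]='u' new -> keep; s[4]='w' new -> keep; s[5]='b' seen -> skip; s[6]='a' new -> keep; s[7]='j' seen -> skip
Result: jbuwa


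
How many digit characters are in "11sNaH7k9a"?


Input string: '11sNaH7k9a'
Operation: count digit characters (0-9)
Scan: '1'(digit), '1'(digit), 's', 'N', 'a', 'H', '7'(digit), 'k', '9'(digit), 'a'
Digits found: 4
Result: 4


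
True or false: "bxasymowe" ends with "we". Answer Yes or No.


Input string: 'bxasymowe'
Suffix to check: 'we'
Last 2 characters of input: 'we'
Match: True
Result: Yes


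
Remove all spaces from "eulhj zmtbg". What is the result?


Input string: 'eulhj zmtbg'
Operation: remove all spaces
Words: 'eulhj', 'zmtbg'
Join without spaces: eulhjzmtbg


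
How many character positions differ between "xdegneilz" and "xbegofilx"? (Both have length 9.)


String 1: 'xdegneilz'
String 2: 'xbegofilx'
Compare each position: pos 0: 'x'=='x', pos 1: 'd'!='b', pos 2: 'e'=='e', pos 3: 'g'=='g', pos 4: 'n'!='o', pos 5: 'e'!='f', pos 6: 'i'=='i', pos 7: 'l'=='l', pos 8: 'z'!='x'
Differing positions: 4
Hamming distance: 4


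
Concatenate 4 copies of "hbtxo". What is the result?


Input string: 'hbtxo'
Operation: repeat 4 times
Concatenation: 'hbtxo' + 'hbtxo' + 'hbtxo' + 'hbtxo'
Result: hbtxohbtxohbtxohbtxo


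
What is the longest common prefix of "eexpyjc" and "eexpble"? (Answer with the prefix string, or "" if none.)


String 1: 'eexpyjc'
String 2: 'eexpble'
Compare position by position:
pos 0: 'e' vs 'e' match
pos 1: 'e' vs 'e' match
pos 2: 'x' vs 'x' match
pos 3: 'p' vs 'p' match
pos 4: 'y' vs 'b' differ -> stop
Longest common prefix: "eexp" (length 4)


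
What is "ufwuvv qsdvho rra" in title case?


Input string: 'ufwuvv qsdvho rra'
Operation: capitalize first letter of each word
Word transformations: 'ufwuvv'->'Ufwuvv', 'qsdvho'->'Qsdvho', 'rra'->'Rra'
Result: Ufwuvv Qsdvho Rra


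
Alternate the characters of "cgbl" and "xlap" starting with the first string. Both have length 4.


String 1: 'cgbl'
String 2: 'xlap'
Operation: alternate characters
Pairs: 'c'+'x', 'g'+'l', 'b'+'a', 'l'+'p'
Result: cxglbalp


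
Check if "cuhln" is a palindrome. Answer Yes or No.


Input string: 'cuhln'
Reversed: 'nlhuc'
Compare pairs: s[0]='c' vs s[4]='n' (mismatch), s[1]='u' vs s[3]='l' (mismatch)
Palindrome: No


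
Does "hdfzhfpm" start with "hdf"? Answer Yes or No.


Input string: 'hdfzhfpm'
Prefix to check: 'hdf'
First 3 characters of input: 'hdf'
Match: True
Result: Yes


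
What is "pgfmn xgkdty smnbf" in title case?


Input string: 'pgfmn xgkdty smnbf'
Operation: capitalize first letter of each word
Word transformations: 'pgfmn'->'Pgfmn', 'xgkdty'->'Xgkdty', 'smnbf'->'Smnbf'
Result: Pgfmn Xgkdty Smnbf


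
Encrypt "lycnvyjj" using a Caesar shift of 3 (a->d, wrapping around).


Input: 'lycnvyjj', shift = 3
Operation: for each letter, (position + 3) mod 26
Mapping: 'l'(11+3=14)->'o', 'y'(24+3=27, 27 mod 26=1)->'b', 'c'(2+3=5)->'f', 'n'(13+3=16)->'q', 'v'(21+3=24)->'y', 'y'(24+3=27, 27 mod 26=1)->'b', 'j'(9+3=12)->'m', 'j'(9+3=12)->'m'
Result: obfqybmm


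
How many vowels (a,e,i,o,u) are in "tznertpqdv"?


Input string: 'tznertpqdv'
Operation: count vowels (a, e, i, o, u)
Scan: s[0]='t', s[1]='z', s[2]='n', s[3]='e' (vowel), s[4]='r', s[5]='t', s[6]='p', s[7]='q', s[8]='d', s[9]='v'
Vowels found: 1
Result: 1


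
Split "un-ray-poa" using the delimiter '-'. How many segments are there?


Input string: 'un-ray-poa'
Delimiter: '-'
Split result: 'un', 'ray', 'poa'
Number of parts: 3


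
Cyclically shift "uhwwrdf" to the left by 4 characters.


Input: 'uhwwrdf', shift = 4
Operation: split at index 4 and swap parts
Front part s[0:4] = 'uhww'
Back part s[4:] = 'rdf'
Rotated = back + front = 'rdf' + 'uhww'
Result: rdfuhww


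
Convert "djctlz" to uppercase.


Input string: 'djctlz'
Operation: convert each letter to uppercase
Mapping: 'd'->'D', 'j'->'J', 'c'->'C', 't'->'T', 'l'->'L', 'z'->'Z'
Result: DJCTLZ


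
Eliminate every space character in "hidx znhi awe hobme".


Input string: 'hidx znhi awe hobme'
Operation: remove all spaces
Words: 'hidx', 'znhi', 'awe', 'hobme'
Join without spaces: hidxznhiawehobme


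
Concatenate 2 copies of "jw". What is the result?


Input string: 'jw'
Operation: repeat 2 times
Concatenation: 'jw' + 'jw'
Result: jwjw


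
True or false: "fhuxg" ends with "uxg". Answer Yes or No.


Input string: 'fhuxg'
Suffix to check: 'uxg'
Last 3 characters of input: 'uxg'
Match: True
Result: Yes


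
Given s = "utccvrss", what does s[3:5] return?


Input string: 'utccvrss'
Operation: slice [3:5]
Extract characters: s[3]='c', s[4]='v'
Result: cv


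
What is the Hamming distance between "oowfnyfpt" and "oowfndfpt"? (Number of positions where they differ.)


String 1: 'oowfnyfpt'
String 2: 'oowfndfpt'
Compare each position: pos 0: 'o'=='o', pos 1: 'o'=='o', pos 2: 'w'=='w', pos 3: 'f'=='f', pos 4: 'n'=='n', pos 5: 'y'!='d', pos 6: 'f'=='f', pos 7: 'p'=='p', pos 8: 't'=='t'
Differing positions: 1
Hamming distance: 1


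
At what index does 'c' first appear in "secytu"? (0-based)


Input string: 'secytu'
Target: 'c'
Scanning left to right: s[0]='s', s[1]='e', s[2]='c'
First match at index: 2


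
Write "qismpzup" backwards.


Input string: 'qismpzup'
Operation: reverse character order
Original order: 'q' -> 'i' -> 's' -> 'm' -> 'p' -> 'z' -> 'u' -> 'p'
Reversed order: 'p' -> 'u' -> 'z' -> 'p' -> 'm' -> 's' -> 'i' -> 'q'
Result: puzpmsiq


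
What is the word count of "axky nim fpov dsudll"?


Input string: 'axky nim fpov dsudll'
Operation: split by spaces
Words found: 'axky', 'nim', 'fpov', 'dsudll'
Word count: 4


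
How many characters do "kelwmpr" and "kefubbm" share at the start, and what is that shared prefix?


String 1: 'kelwmpr'
String 2: 'kefubbm'
Compare position by position:
pos 0: 'k' vs 'k' match
pos 1: 'e' vs 'e' match
pos 2: 'l' vs 'f' differ -> stop
Longest common prefix: "ke" (length 2)


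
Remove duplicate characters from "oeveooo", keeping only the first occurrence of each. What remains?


Input: 'oeveooo'
Operation: keep first occurrence of each character
Scan: s[0]='o' new -> keep; s[1]='e' new -> keep; s[2]='v' new -> keep; s[3]='e' seen -> skip; s[4]='o' seen -> skip; s[5]='o' seen -> skip; s[6]='o' seen -> skip
Result: oev


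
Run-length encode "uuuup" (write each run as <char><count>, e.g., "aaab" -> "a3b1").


Input: 'uuuup'
Operation: identify consecutive runs
Runs: 'uuuu' -> u4, 'p' -> p1
Encoded: u4p1


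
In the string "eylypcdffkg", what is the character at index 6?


Input string: 'eylypcdffkg'
Operation: get character at index 6
Index mapping: s[0]='e', s[1]='y', s[2]='l', s[3]='y', s[4]='p', s[5]='c', s[6]='d'
Result: 'd'


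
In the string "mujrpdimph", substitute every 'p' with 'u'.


Input string: 'mujrpdimph'
Operation: replace 'p' with 'u'
Positions of 'p': 4, 8
After replacement: mujrudimuh


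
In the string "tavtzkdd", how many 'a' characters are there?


Input string: 'tavtzkdd'
Target character: 'a'
Scan each position: s[1]='a'
Matches found at indices: 1
Total: 1


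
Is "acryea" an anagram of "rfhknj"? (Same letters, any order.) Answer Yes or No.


String 1: 'rfhknj' -> sorted: 'fhjknr'
String 2: 'acryea' -> sorted: 'aacery'
Compare sorted forms: 'fhjknr' != 'aacery'
Anagram: No


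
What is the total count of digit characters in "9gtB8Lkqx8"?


Input string: '9gtB8Lkqx8'
Operation: count digit characters (0-9)
Scan: '9'(digit), 'g', 't', 'B', '8'(digit), 'L', 'k', 'q', 'x', '8'(digit)
Digits found: 3
Result: 3


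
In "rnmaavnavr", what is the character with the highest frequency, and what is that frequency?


Input: 'rnmaavnavr'
Operation: tally each character
Counts: 'a':3, 'm':1, 'n':2, 'r':2, 'v':2
Maximum: 'a' appears 3 times


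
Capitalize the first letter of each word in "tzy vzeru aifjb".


Input string: 'tzy vzeru aifjb'
Operation: capitalize first letter of each word
Word transformations: 'tzy'->'Tzy', 'vzeru'->'Vzeru', 'aifjb'->'Aifjb'
Result: Tzy Vzeru Aifjb


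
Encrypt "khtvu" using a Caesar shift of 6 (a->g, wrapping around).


Input: 'khtvu', shift = 6
Operation: for each letter, (position + 6) mod 26
Mapping: 'k'(10+6=16)->'q', 'h'(7+6=13)->'n', 't'(19+6=25)->'z', 'v'(21+6=27, 27 mod 26=1)->'b', 'u'(20+6=26, 26 mod 26=0)->'a'
Result: qnzba


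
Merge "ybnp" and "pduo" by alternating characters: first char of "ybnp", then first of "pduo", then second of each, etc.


String 1: 'ybnp'
String 2: 'pduo'
Operation: alternate characters
Pairs: 'y'+'p', 'b'+'d', 'n'+'u', 'p'+'o'
Result: ypbdnupo


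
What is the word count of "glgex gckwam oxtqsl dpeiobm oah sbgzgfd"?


Input string: 'glgex gckwam oxtqsl dpeiobm oah sbgzgfd'
Operation: split by spaces
Words found: 'glgex', 'gckwam', 'oxtqsl', 'dpeiobm', 'oah', 'sbgzgfd'
Word count: 6


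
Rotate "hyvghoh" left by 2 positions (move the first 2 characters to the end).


Input: 'hyvghoh', shift = 2
Operation: split at index 2 and swap parts
Front part s[0:2] = 'hy'
Back part s[2:] = 'vghoh'
Rotated = back + front = 'vghoh' + 'hy'
Result: vghohhy


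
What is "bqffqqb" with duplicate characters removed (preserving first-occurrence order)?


Input: 'bqffqqb'
Operation: keep first occurrence of each character
Scan: s[0]='b' new -> keep; s[1]='q' new -> keep; s[2]='f' new -> keep; s[3]='f' seen -> skip; s[4]='q' seen -> skip; s[5]='q' seen -> skip; s[6]='b' seen -> skip
Result: bqf


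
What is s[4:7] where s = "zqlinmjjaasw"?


Input string: 'zqlinmjjaasw'
Operation: slice [4:7]
Extract characters: s[4]='n', s[5]='m', s[6]='j'
Result: nmj


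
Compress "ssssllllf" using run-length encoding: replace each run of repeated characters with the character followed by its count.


Input: 'ssssllllf'
Operation: identify consecutive runs
Runs: 'ssss' -> s4, 'llll' -> l4, 'f' -> f1
Encoded: s4l4f1


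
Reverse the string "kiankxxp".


Input string: 'kiankxxp'
Operation: reverse character order
Original order: 'k' -> 'i' -> 'a' -> 'n' -> 'k' -> 'x' -> 'x' -> 'p'
Reversed order: 'p' -> 'x' -> 'x' -> 'k' -> 'n' -> 'a' -> 'i' -> 'k'
Result: pxxknaik


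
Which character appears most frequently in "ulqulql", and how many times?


Input: 'ulqulql'
Operation: tally each character
Counts: 'l':3, 'q':2, 'u':2
Maximum: 'l' appears 3 times


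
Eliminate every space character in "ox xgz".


Input string: 'ox xgz'
Operation: remove all spaces
Words: 'ox', 'xgz'
Join without spaces: oxxgz


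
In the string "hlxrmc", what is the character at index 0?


Input string: 'hlxrmc'
Operation: get character at index 0
Index mapping: s[0]='h'
Result: 'h'


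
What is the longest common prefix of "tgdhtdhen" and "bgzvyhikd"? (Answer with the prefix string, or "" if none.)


String 1: 'tgdhtdhen'
String 2: 'bgzvyhikd'
Compare position by position:
pos 0: 't' vs 'b' differ -> stop
Longest common prefix: "" (length 0)


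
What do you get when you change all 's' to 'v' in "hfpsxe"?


Input string: 'hfpsxe'
Operation: replace 's' with 'v'
Positions of 's': 3
After replacement: hfpvxe


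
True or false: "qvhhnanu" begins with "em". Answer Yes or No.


Input string: 'qvhhnanu'
Prefix to check: 'em'
First 2 characters of input: 'qv'
Match: False
Result: No


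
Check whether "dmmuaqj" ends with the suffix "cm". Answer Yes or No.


Input string: 'dmmuaqj'
Suffix to check: 'cm'
Last 2 characters of input: 'qj'
Match: False
Result: No


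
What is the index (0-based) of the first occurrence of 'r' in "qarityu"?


Input string: 'qarityu'
Target: 'r'
Scanning left to right: s[0]='q', s[1]='a', s[2]='r'
First match at index: 2


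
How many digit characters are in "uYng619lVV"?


Input string: 'uYng619lVV'
Operation: count digit characters (0-9)
Scan: 'u', 'Y', 'n', 'g', '6'(digit), '1'(digit), '9'(digit), 'l', 'V', 'V'
Digits found: 3
Result: 3


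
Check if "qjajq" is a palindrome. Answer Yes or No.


Input string: 'qjajq'
Reversed: 'qjajq'
Compare pairs: s[0]='q' vs s[4]='q' (match), s[1]='j' vs s[3]='j' (match)
Palindrome: Yes


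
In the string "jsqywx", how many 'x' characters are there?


Input string: 'jsqywx'
Target character: 'x'
Scan each position: s[5]='x'
Matches found at indices: 5
Total: 1


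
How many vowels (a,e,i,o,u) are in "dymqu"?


Input string: 'dymqu'
Operation: count vowels (a, e, i, o, u)
Scan: s[0]='d', s[1]='y', s[2]='m', s[3]='q', s[4]='u' (vowel)
Vowels found: 1
Result: 1


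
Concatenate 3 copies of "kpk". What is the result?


Input string: 'kpk'
Operation: repeat 3 times
Concatenation: 'kpk' + 'kpk' + 'kpk'
Result: kpkkpkkpk


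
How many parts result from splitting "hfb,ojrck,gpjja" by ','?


Input string: 'hfb,ojrck,gpjja'
Delimiter: ','
Split result: 'hfb', 'ojrck', 'gpjja'
Number of parts: 3


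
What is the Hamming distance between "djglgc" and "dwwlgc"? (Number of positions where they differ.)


String 1: 'djglgc'
String 2: 'dwwlgc'
Compare each position: pos 0: 'd'=='d', pos 1: 'j'!='w', pos 2: 'g'!='w', pos 3: 'l'=='l', pos 4: 'g'=='g', pos 5: 'c'=='c'
Differing positions: 2
Hamming distance: 2


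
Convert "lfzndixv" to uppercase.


Input string: 'lfzndixv'
Operation: convert each letter to uppercase
Mapping: 'l'->'L', 'f'->'F', 'z'->'Z', 'n'->'N', 'd'->'D', 'i'->'I', 'x'->'X', 'v'->'V'
Result: LFZNDIXV


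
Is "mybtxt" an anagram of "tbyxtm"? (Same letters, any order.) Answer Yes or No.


String 1: 'tbyxtm' -> sorted: 'bmttxy'
String 2: 'mybtxt' -> sorted: 'bmttxy'
Compare sorted forms: 'bmttxy' == 'bmttxy'
Anagram: Yes


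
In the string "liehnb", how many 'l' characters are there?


Input string: 'liehnb'
Target character: 'l'
Scan each position: s[0]='l'
Matches found at indices: 0
Total: 1


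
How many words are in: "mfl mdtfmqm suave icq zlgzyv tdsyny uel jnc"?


Input string: 'mfl mdtfmqm suave icq zlgzyv tdsyny uel jnc'
Operation: split by spaces
Words found: 'mfl', 'mdtfmqm', 'suave', 'icq', 'zlgzyv', 'tdsyny', 'uel', 'jnc'
Word count: 8


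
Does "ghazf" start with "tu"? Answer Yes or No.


Input string: 'ghazf'
Prefix to check: 'tu'
First 2 characters of input: 'gh'
Match: False
Result: No


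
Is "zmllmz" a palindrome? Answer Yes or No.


Input string: 'zmllmz'
Reversed: 'zmllmz'
Compare pairs: s[0]='z' vs s[5]='z' (match), s[1]='m' vs s[4]='m' (match), s[2]='l' vs s[3]='l' (match)
Palindrome: Yes


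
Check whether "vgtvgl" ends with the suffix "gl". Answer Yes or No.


Input string: 'vgtvgl'
Suffix to check: 'gl'
Last 2 characters of input: 'gl'
Match: True
Result: Yes


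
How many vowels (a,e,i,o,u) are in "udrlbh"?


Input string: 'udrlbh'
Operation: count vowels (a, e, i, o, u)
Scan: s[0]='u' (vowel), s[1]='d', s[2]='r', s[3]='l', s[4]='b', s[5]='h'
Vowels found: 1
Result: 1


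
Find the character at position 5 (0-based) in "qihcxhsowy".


Input string: 'qihcxhsowy'
Operation: get character at index 5
Index mapping: s[0]='q', s[1]='i', s[2]='h', s[3]='c', s[4]='x', s[5]='h'
Result: 'h'


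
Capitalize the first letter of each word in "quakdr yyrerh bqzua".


Input string: 'quakdr yyrerh bqzua'
Operation: capitalize first letter of each word
Word transformations: 'quakdr'->'Quakdr', 'yyrerh'->'Yyrerh', 'bqzua'->'Bqzua'
Result: Quakdr Yyrerh Bqzua


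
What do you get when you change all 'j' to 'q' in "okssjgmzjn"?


Input string: 'okssjgmzjn'
Operation: replace 'j' with 'q'
Positions of 'j': 4, 8
After replacement: okssqgmzqn


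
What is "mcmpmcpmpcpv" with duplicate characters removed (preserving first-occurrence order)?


Input: 'mcmpmcpmpcpv'
Operation: keep first occurrence of each character
Scan: s[0]='m' new -> keep; s[1]='c' new -> keep; s[2]='m' seen -> skip; s[3]='p' new -> keep; s[4]='m' seen -> skip; s[5]='c' seen -> skip; s[6]='p' seen -> skip; s[7]='m' seen -> skip; s[8]='p' seen -> skip; s[9]='c' seen -> skip; s[10]='p' seen -> skip; s[11]='v' new -> keep
Result: mcpv


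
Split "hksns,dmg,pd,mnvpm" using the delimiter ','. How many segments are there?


Input string: 'hksns,dmg,pd,mnvpm'
Delimiter: ','
Split result: 'hksns', 'dmg', 'pd', 'mnvpm'
Number of parts: 4


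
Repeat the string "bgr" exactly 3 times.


Input string: 'bgr'
Operation: repeat 3 times
Concatenation: 'bgr' + 'bgr' + 'bgr'
Result: bgrbgrbgr


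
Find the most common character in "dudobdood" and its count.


Input: 'dudobdood'
Operation: tally each character
Counts: 'b':1, 'd':4, 'o':3, 'u':1
Maximum: 'd' appears 4 times


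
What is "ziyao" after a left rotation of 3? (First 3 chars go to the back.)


Input: 'ziyao', shift = 3
Operation: split at index 3 and swap parts
Front part s[0:3] = 'ziy'
Back part s[3:] = 'ao'
Rotated = back + front = 'ao' + 'ziy'
Result: aoziy


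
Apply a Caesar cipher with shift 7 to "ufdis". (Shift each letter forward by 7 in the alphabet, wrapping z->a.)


Input: 'ufdis', shift = 7
Operation: for each letter, (position + 7) mod 26
Mapping: 'u'(20+7=27, 27 mod 26=1)->'b', 'f'(5+7=12)->'m', 'd'(3+7=10)->'k', 'i'(8+7=15)->'p', 's'(18+7=25)->'z'
Result: bmkpz


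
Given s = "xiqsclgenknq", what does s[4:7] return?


Input string: 'xiqsclgenknq'
Operation: slice [4:7]
Extract characters: s[4]='c', s[5]='l', s[6]='g'
Result: clg


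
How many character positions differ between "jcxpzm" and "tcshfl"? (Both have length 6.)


String 1: 'jcxpzm'
String 2: 'tcshfl'
Compare each position: pos 0: 'j'!='t', pos 1: 'c'=='c', pos 2: 'x'!='s', pos 3: 'p'!='h', pos 4: 'z'!='f', pos 5: 'm'!='l'
Differing positions: 5
Hamming distance: 5


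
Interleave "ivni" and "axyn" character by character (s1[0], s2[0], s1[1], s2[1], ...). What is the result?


String 1: 'ivni'
String 2: 'axyn'
Operation: alternate characters
Pairs: 'i'+'a', 'v'+'x', 'n'+'y', 'i'+'n'
Result: iavxnyin


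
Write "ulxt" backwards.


Input string: 'ulxt'
Operation: reverse character order
Original order: 'u' -> 'l' -> 'x' -> 't'
Reversed order: 't' -> 'x' -> 'l' -> 'u'
Result: txlu


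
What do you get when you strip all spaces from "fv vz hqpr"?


Input string: 'fv vz hqpr'
Operation: remove all spaces
Words: 'fv', 'vz', 'hqpr'
Join without spaces: fvvzhqpr


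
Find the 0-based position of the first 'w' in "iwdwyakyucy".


Input string: 'iwdwyakyucy'
Target: 'w'
Scanning left to right: s[0]='i', s[1]='w'
First match at index: 1


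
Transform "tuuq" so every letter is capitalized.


Input string: 'tuuq'
Operation: convert each letter to uppercase
Mapping: 't'->'T', 'u'->'U', 'u'->'U', 'q'->'Q'
Result: TUUQ


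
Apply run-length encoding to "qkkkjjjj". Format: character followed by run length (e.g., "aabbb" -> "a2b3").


Input: 'qkkkjjjj'
Operation: identify consecutive runs
Runs: 'q' -> q1, 'kkk' -> k3, 'jjjj' -> j4
Encoded: q1k3j4


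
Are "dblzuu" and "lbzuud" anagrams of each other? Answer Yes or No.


String 1: 'dblzuu' -> sorted: 'bdluuz'
String 2: 'lbzuud' -> sorted: 'bdluuz'
Compare sorted forms: 'bdluuz' == 'bdluuz'
Anagram: Yes


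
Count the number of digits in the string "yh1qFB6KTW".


Input string: 'yh1qFB6KTW'
Operation: count digit characters (0-9)
Scan: 'y', 'h', '1'(digit), 'q', 'F', 'B', '6'(digit), 'K', 'T', 'W'
Digits found: 2
Result: 2


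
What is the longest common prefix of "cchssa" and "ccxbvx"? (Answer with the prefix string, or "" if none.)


String 1: 'cchssa'
String 2: 'ccxbvx'
Compare position by position:
pos 0: 'c' vs 'c' match
pos 1: 'c' vs 'c' match
pos 2: 'h' vs 'x' differ -> stop
Longest common prefix: "cc" (length 2)


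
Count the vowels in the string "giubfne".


Input string: 'giubfne'
Operation: count vowels (a, e, i, o, u)
Scan: s[0]='g', s[1]='i' (vowel), s[2]='u' (vowel), s[3]='b', s[4]='f', s[5]='n', s[6]='e' (vowel)
Vowels found: 3
Result: 3


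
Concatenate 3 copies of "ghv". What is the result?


Input string: 'ghv'
Operation: repeat 3 times
Concatenation: 'ghv' + 'ghv' + 'ghv'
Result: ghvghvghv


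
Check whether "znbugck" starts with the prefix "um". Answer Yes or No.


Input string: 'znbugck'
Prefix to check: 'um'
First 2 characters of input: 'zn'
Match: False
Result: No


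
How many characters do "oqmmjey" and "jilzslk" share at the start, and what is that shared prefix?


String 1: 'oqmmjey'
String 2: 'jilzslk'
Compare position by position:
pos 0: 'o' vs 'j' differ -> stop
Longest common prefix: "" (length 0)


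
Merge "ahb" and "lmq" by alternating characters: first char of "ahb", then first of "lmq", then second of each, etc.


String 1: 'ahb'
String 2: 'lmq'
Operation: alternate characters
Pairs: 'a'+'l', 'h'+'m', 'b'+'q'
Result: alhmbq


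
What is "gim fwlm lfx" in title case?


Input string: 'gim fwlm lfx'
Operation: capitalize first letter of each word
Word transformations: 'gim'->'Gim', 'fwlm'->'Fwlm', 'lfx'->'Lfx'
Result: Gim Fwlm Lfx


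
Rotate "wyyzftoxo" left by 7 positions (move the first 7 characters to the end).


Input: 'wyyzftoxo', shift = 7
Operation: split at index 7 and swap parts
Front part s[0:7] = 'wyyzfto'
Back part s[7:] = 'xo'
Rotated = back + front = 'xo' + 'wyyzfto'
Result: xowyyzfto


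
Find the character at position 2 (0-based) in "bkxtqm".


Input string: 'bkxtqm'
Operation: get character at index 2
Index mapping: s[0]='b', s[1]='k', s[2]='x'
Result: 'x'


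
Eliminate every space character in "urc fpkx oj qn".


Input string: 'urc fpkx oj qn'
Operation: remove all spaces
Words: 'urc', 'fpkx', 'oj', 'qn'
Join without spaces: urcfpkxojqn


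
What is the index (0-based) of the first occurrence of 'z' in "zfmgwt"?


Input string: 'zfmgwt'
Target: 'z'
Scanning left to right: s[0]='z'
First match at index: 0


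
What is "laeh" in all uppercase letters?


Input string: 'laeh'
Operation: convert each letter to uppercase
Mapping: 'l'->'L', 'a'->'A', 'e'->'E', 'h'->'H'
Result: LAEH


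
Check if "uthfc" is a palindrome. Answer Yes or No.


Input string: 'uthfc'
Reversed: 'cfhtu'
Compare pairs: s[0]='u' vs s[4]='c' (mismatch), s[1]='t' vs s[3]='f' (mismatch)
Palindrome: No
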